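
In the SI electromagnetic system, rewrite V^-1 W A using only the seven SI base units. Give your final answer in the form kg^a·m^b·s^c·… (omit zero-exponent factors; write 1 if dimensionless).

A²

V = W/A (potential = power per current),
    = kg·m²·s⁻³·A⁻¹.
So V⁻¹ = kg⁻¹·m⁻²·s³·A.
W = J/s (power = energy per time),
    = kg·m²·s⁻³.
Combining: V⁻¹·W·A = (kg⁻¹·m⁻²·s³·A) · (kg·m²·s⁻³) · A = A².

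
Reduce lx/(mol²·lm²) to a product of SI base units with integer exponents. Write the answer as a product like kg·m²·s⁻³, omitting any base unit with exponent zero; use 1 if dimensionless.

m⁻²·mol⁻²·cd⁻¹

lx = lm/m² (illuminance = luminous flux per area),
    = m⁻²·cd.
lm = cd·sr = cd (luminous flux; sr is dimensionless).
So lm⁻² = cd⁻².
Combining: mol⁻²·lx·lm⁻² = mol⁻² · (m⁻²·cd) · cd⁻² = m⁻²·mol⁻²·cd⁻¹.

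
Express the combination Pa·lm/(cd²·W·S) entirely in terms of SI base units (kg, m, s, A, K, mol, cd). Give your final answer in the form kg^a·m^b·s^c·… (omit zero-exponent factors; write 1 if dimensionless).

Pa = N/m² (pressure = force per area),
    = kg·m⁻¹·s⁻².
W = J/s (power = energy per time),
    = kg·m²·s⁻³.
So W⁻¹ = kg⁻¹·m⁻²·s³.
lm = cd·sr = cd (luminous flux; sr is dimensionless).
S = 1/Ω (conductance is reciprocal resistance),
    = kg⁻¹·m⁻²·s³·A².
So S⁻¹ = kg·m²·s⁻³·A⁻².
Combining: Pa·cd⁻²·W⁻¹·lm·S⁻¹ = (kg·m⁻¹·s⁻²) · cd⁻² · (kg⁻¹·m⁻²·s³) · cd · (kg·m²·s⁻³·A⁻²) = kg·m⁻¹·s⁻²·A⁻²·cd⁻¹.

kg·m⁻¹·s⁻²·A⁻²·cd⁻¹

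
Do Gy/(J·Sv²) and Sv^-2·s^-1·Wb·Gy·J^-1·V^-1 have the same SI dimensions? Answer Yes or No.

Yes

Left side:
  J = N·m (work = force × distance),
      = kg·m²·s⁻².
  So J⁻¹ = kg⁻¹·m⁻²·s².
  Sv = J/kg (equivalent dose = energy per mass),
      = m²·s⁻².
  So Sv⁻² = m⁻⁴·s⁴.
  Gy = J/kg (absorbed dose = energy per mass),
      = m²·s⁻².
  Combining: J⁻¹·Sv⁻²·Gy = (kg⁻¹·m⁻²·s²) · (m⁻⁴·s⁴) · (m²·s⁻²) = kg⁻¹·m⁻⁴·s⁴.
Right side:
  Sv = m²·s⁻².
  So Sv⁻² = m⁻⁴·s⁴.
  Wb = kg·m²·s⁻²·A⁻¹.
  Gy = m²·s⁻².
  J = kg·m²·s⁻².
  So J⁻¹ = kg⁻¹·m⁻²·s².
  V = kg·m²·s⁻³·A⁻¹.
  So V⁻¹ = kg⁻¹·m⁻²·s³·A.
  Combining: Sv⁻²·s⁻¹·Wb·Gy·J⁻¹·V⁻¹ = (m⁻⁴·s⁴) · s⁻¹ · (kg·m²·s⁻²·A⁻¹) · (m²·s⁻²) · (kg⁻¹·m⁻²·s²) · (kg⁻¹·m⁻²·s³·A) = kg⁻¹·m⁻⁴·s⁴.
Both reduce to kg⁻¹·m⁻⁴·s⁴.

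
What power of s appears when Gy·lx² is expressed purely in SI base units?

-2

Gy = J/kg (absorbed dose = energy per mass),
    = m²·s⁻².
lx = lm/m² (illuminance = luminous flux per area),
    = m⁻²·cd.
So lx² = m⁻⁴·cd².
Combining: Gy·lx² = (m²·s⁻²) · (m⁻⁴·cd²) = m⁻²·s⁻²·cd².
The exponent of s is -2.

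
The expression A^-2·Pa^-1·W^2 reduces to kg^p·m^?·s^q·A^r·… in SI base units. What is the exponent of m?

Pa = N/m² (pressure = force per area),
    = kg·m⁻¹·s⁻².
So Pa⁻¹ = kg⁻¹·m·s².
W = J/s (power = energy per time),
    = kg·m²·s⁻³.
So W² = kg²·m⁴·s⁻⁶.
Combining: A⁻²·Pa⁻¹·W² = A⁻² · (kg⁻¹·m·s²) · (kg²·m⁴·s⁻⁶) = kg·m⁵·s⁻⁴·A⁻².
The exponent of m is 5.

5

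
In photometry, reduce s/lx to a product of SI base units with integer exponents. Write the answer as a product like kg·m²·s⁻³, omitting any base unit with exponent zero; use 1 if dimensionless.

m²·s·cd⁻¹

lx = m⁻²·cd.
So lx⁻¹ = m²·cd⁻¹.
Combining: s·lx⁻¹ = s · (m²·cd⁻¹) = m²·s·cd⁻¹.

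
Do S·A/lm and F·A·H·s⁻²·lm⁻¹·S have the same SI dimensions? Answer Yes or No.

Yes

Left side:
  lm = cd.
  So lm⁻¹ = cd⁻¹.
  S = kg⁻¹·m⁻²·s³·A².
  Combining: lm⁻¹·S·A = cd⁻¹ · (kg⁻¹·m⁻²·s³·A²) · A = kg⁻¹·m⁻²·s³·A³·cd⁻¹.
Right side:
  F = C/V (capacitance = charge per voltage),
      = A·s/(kg·m²·s⁻³·A⁻¹) (substituting C and V),
      = kg⁻¹·m⁻²·s⁴·A².
  H = Wb/A (inductance = flux per current),
      = kg·m²·s⁻²·A⁻².
  lm = cd·sr = cd (luminous flux; sr is dimensionless).
  So lm⁻¹ = cd⁻¹.
  S = 1/Ω (conductance is reciprocal resistance),
      = kg⁻¹·m⁻²·s³·A².
  Combining: F·A·H·s⁻²·lm⁻¹·S = (kg⁻¹·m⁻²·s⁴·A²) · A · (kg·m²·s⁻²·A⁻²) · s⁻² · cd⁻¹ · (kg⁻¹·m⁻²·s³·A²) = kg⁻¹·m⁻²·s³·A³·cd⁻¹.
Both reduce to kg⁻¹·m⁻²·s³·A³·cd⁻¹.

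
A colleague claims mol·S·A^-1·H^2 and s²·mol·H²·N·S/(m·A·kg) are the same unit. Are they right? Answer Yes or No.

Yes

Left side:
  S = kg⁻¹·m⁻²·s³·A².
  H = kg·m²·s⁻²·A⁻².
  So H² = kg²·m⁴·s⁻⁴·A⁻⁴.
  Combining: mol·S·A⁻¹·H² = mol · (kg⁻¹·m⁻²·s³·A²) · A⁻¹ · (kg²·m⁴·s⁻⁴·A⁻⁴) = kg·m²·s⁻¹·A⁻³·mol.
Right side:
  H = Wb/A (inductance = flux per current),
      = kg·m²·s⁻²·A⁻².
  So H² = kg²·m⁴·s⁻⁴·A⁻⁴.
  N = kg·m/s² = kg·m·s⁻² (force = mass × acceleration).
  S = 1/Ω (conductance is reciprocal resistance),
      = kg⁻¹·m⁻²·s³·A².
  Combining: m⁻¹·s²·mol·H²·N·S·A⁻¹·kg⁻¹ = m⁻¹ · s² · mol · (kg²·m⁴·s⁻⁴·A⁻⁴) · (kg·m·s⁻²) · (kg⁻¹·m⁻²·s³·A²) · A⁻¹ · kg⁻¹ = kg·m²·s⁻¹·A⁻³·mol.
Both reduce to kg·m²·s⁻¹·A⁻³·mol.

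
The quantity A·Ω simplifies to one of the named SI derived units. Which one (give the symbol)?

V

Ω = kg·m²·s⁻³·A⁻².
Combining: A·Ω = A · (kg·m²·s⁻³·A⁻²) = kg·m²·s⁻³·A⁻¹.
kg·m²·s⁻³·A⁻¹ is the base-SI form of the volt.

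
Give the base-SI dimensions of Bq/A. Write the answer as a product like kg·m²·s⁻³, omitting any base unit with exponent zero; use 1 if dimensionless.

Bq = s⁻¹.
Combining: A⁻¹·Bq = A⁻¹ · s⁻¹ = s⁻¹·A⁻¹.

s⁻¹·A⁻¹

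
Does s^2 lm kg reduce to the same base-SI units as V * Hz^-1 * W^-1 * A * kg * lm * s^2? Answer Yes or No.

Left side:
  lm = cd.
  Combining: s²·lm·kg = s² · cd · kg = kg·s²·cd.
Right side:
  V = W/A (potential = power per current),
      = kg·m²·s⁻³·A⁻¹.
  Hz = 1/s = s⁻¹ (frequency is cycles per second).
  So Hz⁻¹ = s.
  W = J/s (power = energy per time),
      = kg·m²·s⁻³.
  So W⁻¹ = kg⁻¹·m⁻²·s³.
  lm = cd·sr = cd (luminous flux; sr is dimensionless).
  Combining: V·Hz⁻¹·W⁻¹·A·kg·lm·s² = (kg·m²·s⁻³·A⁻¹) · s · (kg⁻¹·m⁻²·s³) · A · kg · cd · s² = kg·s³·cd.
Left is kg·s²·cd; right is kg·s³·cd — different.

No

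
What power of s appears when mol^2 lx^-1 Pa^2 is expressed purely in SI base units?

lx = m⁻²·cd.
So lx⁻¹ = m²·cd⁻¹.
Pa = kg·m⁻¹·s⁻².
So Pa² = kg²·m⁻²·s⁻⁴.
Combining: mol²·lx⁻¹·Pa² = mol² · (m²·cd⁻¹) · (kg²·m⁻²·s⁻⁴) = kg²·s⁻⁴·mol²·cd⁻¹.
The exponent of s is -4.

-4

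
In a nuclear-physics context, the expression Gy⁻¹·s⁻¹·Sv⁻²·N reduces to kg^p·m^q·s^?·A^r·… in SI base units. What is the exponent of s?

Gy = m²·s⁻².
So Gy⁻¹ = m⁻²·s².
Sv = m²·s⁻².
So Sv⁻² = m⁻⁴·s⁴.
N = kg·m·s⁻².
Combining: Gy⁻¹·s⁻¹·Sv⁻²·N = (m⁻²·s²) · s⁻¹ · (m⁻⁴·s⁴) · (kg·m·s⁻²) = kg·m⁻⁵·s³.
The exponent of s is 3.

3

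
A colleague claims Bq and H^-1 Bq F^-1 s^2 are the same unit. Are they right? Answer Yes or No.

Left side:
  Bq = 1/s = s⁻¹ (activity is decays per second).
Right side:
  H = kg·m²·s⁻²·A⁻².
  So H⁻¹ = kg⁻¹·m⁻²·s²·A².
  Bq = s⁻¹.
  F = kg⁻¹·m⁻²·s⁴·A².
  So F⁻¹ = kg·m²·s⁻⁴·A⁻².
  Combining: H⁻¹·Bq·F⁻¹·s² = (kg⁻¹·m⁻²·s²·A²) · s⁻¹ · (kg·m²·s⁻⁴·A⁻²) · s² = s⁻¹.
Both reduce to s⁻¹.

Yes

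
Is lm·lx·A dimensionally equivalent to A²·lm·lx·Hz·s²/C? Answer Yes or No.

Yes

Left side:
  lm = cd.
  lx = m⁻²·cd.
  Combining: lm·lx·A = cd · (m⁻²·cd) · A = m⁻²·A·cd².
Right side:
  C = A·s = s·A (charge = current × time).
  So C⁻¹ = s⁻¹·A⁻¹.
  lm = cd·sr = cd (luminous flux; sr is dimensionless).
  lx = lm/m² (illuminance = luminous flux per area),
      = m⁻²·cd.
  Hz = 1/s = s⁻¹ (frequency is cycles per second).
  Combining: C⁻¹·A²·lm·lx·Hz·s² = (s⁻¹·A⁻¹) · A² · cd · (m⁻²·cd) · s⁻¹ · s² = m⁻²·A·cd².
Both reduce to m⁻²·A·cd².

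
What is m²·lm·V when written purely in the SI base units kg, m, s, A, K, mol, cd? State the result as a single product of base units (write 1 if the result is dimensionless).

lm = cd·sr = cd (luminous flux; sr is dimensionless).
V = W/A (potential = power per current),
    = kg·m²·s⁻³·A⁻¹.
Combining: m²·lm·V = m² · cd · (kg·m²·s⁻³·A⁻¹) = kg·m⁴·s⁻³·A⁻¹·cd.

kg·m⁴·s⁻³·A⁻¹·cd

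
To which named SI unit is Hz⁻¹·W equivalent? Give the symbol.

J

Hz = 1/s = s⁻¹ (frequency is cycles per second).
So Hz⁻¹ = s.
W = J/s (power = energy per time),
    = kg·m²·s⁻³.
Combining: Hz⁻¹·W = s · (kg·m²·s⁻³) = kg·m²·s⁻².
kg·m²·s⁻² is the base-SI form of the joule.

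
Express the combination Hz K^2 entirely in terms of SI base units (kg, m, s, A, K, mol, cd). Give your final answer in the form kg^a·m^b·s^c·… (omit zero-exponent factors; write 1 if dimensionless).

Hz = 1/s = s⁻¹ (frequency is cycles per second).
Combining: Hz·K² = s⁻¹ · K² = s⁻¹·K².

s⁻¹·K²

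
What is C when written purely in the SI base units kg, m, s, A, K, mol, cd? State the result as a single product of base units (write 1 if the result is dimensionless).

C = A·s = s·A (charge = current × time).

s·A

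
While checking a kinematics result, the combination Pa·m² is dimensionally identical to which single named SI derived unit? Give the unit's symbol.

N

Pa = N/m² (pressure = force per area),
    = kg·m⁻¹·s⁻².
Combining: Pa·m² = (kg·m⁻¹·s⁻²) · m² = kg·m·s⁻².
kg·m·s⁻² is the base-SI form of the newton.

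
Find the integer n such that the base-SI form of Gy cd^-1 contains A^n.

0

Gy = J/kg (absorbed dose = energy per mass),
    = m²·s⁻².
Combining: Gy·cd⁻¹ = (m²·s⁻²) · cd⁻¹ = m²·s⁻²·cd⁻¹.
The exponent of A is 0.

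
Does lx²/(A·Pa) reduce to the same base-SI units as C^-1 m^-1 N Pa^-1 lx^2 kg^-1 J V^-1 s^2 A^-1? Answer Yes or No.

Left side:
  lx = lm/m² (illuminance = luminous flux per area),
      = m⁻²·cd.
  So lx² = m⁻⁴·cd².
  Pa = N/m² (pressure = force per area),
      = kg·m⁻¹·s⁻².
  So Pa⁻¹ = kg⁻¹·m·s².
  Combining: lx²·A⁻¹·Pa⁻¹ = (m⁻⁴·cd²) · A⁻¹ · (kg⁻¹·m·s²) = kg⁻¹·m⁻³·s²·A⁻¹·cd².
Right side:
  C = s·A.
  So C⁻¹ = s⁻¹·A⁻¹.
  N = kg·m·s⁻².
  Pa = kg·m⁻¹·s⁻².
  So Pa⁻¹ = kg⁻¹·m·s².
  lx = m⁻²·cd.
  So lx² = m⁻⁴·cd².
  J = kg·m²·s⁻².
  V = kg·m²·s⁻³·A⁻¹.
  So V⁻¹ = kg⁻¹·m⁻²·s³·A.
  Combining: C⁻¹·m⁻¹·N·Pa⁻¹·lx²·kg⁻¹·J·V⁻¹·s²·A⁻¹ = (s⁻¹·A⁻¹) · m⁻¹ · (kg·m·s⁻²) · (kg⁻¹·m·s²) · (m⁻⁴·cd²) · kg⁻¹ · (kg·m²·s⁻²) · (kg⁻¹·m⁻²·s³·A) · s² · A⁻¹ = kg⁻¹·m⁻³·s²·A⁻¹·cd².
Both reduce to kg⁻¹·m⁻³·s²·A⁻¹·cd².

Yes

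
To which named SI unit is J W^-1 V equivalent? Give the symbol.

J = N·m (work = force × distance),
    = kg·m²·s⁻².
W = J/s (power = energy per time),
    = kg·m²·s⁻³.
So W⁻¹ = kg⁻¹·m⁻²·s³.
V = W/A (potential = power per current),
    = kg·m²·s⁻³·A⁻¹.
Combining: J·W⁻¹·V = (kg·m²·s⁻²) · (kg⁻¹·m⁻²·s³) · (kg·m²·s⁻³·A⁻¹) = kg·m²·s⁻²·A⁻¹.
kg·m²·s⁻²·A⁻¹ is the base-SI form of the weber.

Wb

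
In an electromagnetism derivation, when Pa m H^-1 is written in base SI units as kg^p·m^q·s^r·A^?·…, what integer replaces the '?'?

Pa = kg·m⁻¹·s⁻².
H = kg·m²·s⁻²·A⁻².
So H⁻¹ = kg⁻¹·m⁻²·s²·A².
Combining: Pa·m·H⁻¹ = (kg·m⁻¹·s⁻²) · m · (kg⁻¹·m⁻²·s²·A²) = m⁻²·A².
The exponent of A is 2.

2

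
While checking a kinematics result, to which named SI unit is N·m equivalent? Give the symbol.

N = kg·m·s⁻².
Combining: N·m = (kg·m·s⁻²) · m = kg·m²·s⁻².
kg·m²·s⁻² is the base-SI form of the joule.

J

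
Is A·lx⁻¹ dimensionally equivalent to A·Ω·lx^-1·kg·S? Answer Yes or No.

Left side:
  lx = lm/m² (illuminance = luminous flux per area),
      = m⁻²·cd.
  So lx⁻¹ = m²·cd⁻¹.
  Combining: A·lx⁻¹ = A · (m²·cd⁻¹) = m²·A·cd⁻¹.
Right side:
  Ω = kg·m²·s⁻³·A⁻².
  lx = m⁻²·cd.
  So lx⁻¹ = m²·cd⁻¹.
  S = kg⁻¹·m⁻²·s³·A².
  Combining: A·Ω·lx⁻¹·kg·S = A · (kg·m²·s⁻³·A⁻²) · (m²·cd⁻¹) · kg · (kg⁻¹·m⁻²·s³·A²) = kg·m²·A·cd⁻¹.
Left is m²·A·cd⁻¹; right is kg·m²·A·cd⁻¹ — different.

No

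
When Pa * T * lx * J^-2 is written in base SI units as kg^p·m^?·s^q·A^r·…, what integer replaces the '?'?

Pa = N/m² (pressure = force per area),
    = kg·m⁻¹·s⁻².
T = Wb/m² (flux density = flux per area),
    = kg·s⁻²·A⁻¹.
lx = lm/m² (illuminance = luminous flux per area),
    = m⁻²·cd.
J = N·m (work = force × distance),
    = kg·m²·s⁻².
So J⁻² = kg⁻²·m⁻⁴·s⁴.
Combining: Pa·T·lx·J⁻² = (kg·m⁻¹·s⁻²) · (kg·s⁻²·A⁻¹) · (m⁻²·cd) · (kg⁻²·m⁻⁴·s⁴) = m⁻⁷·A⁻¹·cd.
The exponent of m is -7.

-7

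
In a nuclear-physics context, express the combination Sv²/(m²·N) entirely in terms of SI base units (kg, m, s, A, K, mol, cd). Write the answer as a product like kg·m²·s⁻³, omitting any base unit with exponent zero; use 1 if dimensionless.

kg⁻¹·m·s⁻²

Sv = J/kg (equivalent dose = energy per mass),
    = m²·s⁻².
So Sv² = m⁴·s⁻⁴.
N = kg·m/s² = kg·m·s⁻² (force = mass × acceleration).
So N⁻¹ = kg⁻¹·m⁻¹·s².
Combining: m⁻²·Sv²·N⁻¹ = m⁻² · (m⁴·s⁻⁴) · (kg⁻¹·m⁻¹·s²) = kg⁻¹·m·s⁻².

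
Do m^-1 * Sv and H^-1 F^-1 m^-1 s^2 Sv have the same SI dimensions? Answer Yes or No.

Left side:
  Sv = J/kg (equivalent dose = energy per mass),
      = m²·s⁻².
  Combining: m⁻¹·Sv = m⁻¹ · (m²·s⁻²) = m·s⁻².
Right side:
  H = Wb/A (inductance = flux per current),
      = kg·m²·s⁻²·A⁻².
  So H⁻¹ = kg⁻¹·m⁻²·s²·A².
  F = C/V (capacitance = charge per voltage),
      = A·s/(kg·m²·s⁻³·A⁻¹) (substituting C and V),
      = kg⁻¹·m⁻²·s⁴·A².
  So F⁻¹ = kg·m²·s⁻⁴·A⁻².
  Sv = J/kg (equivalent dose = energy per mass),
      = m²·s⁻².
  Combining: H⁻¹·F⁻¹·m⁻¹·s²·Sv = (kg⁻¹·m⁻²·s²·A²) · (kg·m²·s⁻⁴·A⁻²) · m⁻¹ · s² · (m²·s⁻²) = m·s⁻².
Both reduce to m·s⁻².

Yes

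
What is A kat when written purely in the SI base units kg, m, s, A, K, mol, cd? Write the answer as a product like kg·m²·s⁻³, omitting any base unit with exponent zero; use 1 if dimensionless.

kat = s⁻¹·mol.
Combining: A·kat = A · (s⁻¹·mol) = s⁻¹·A·mol.

s⁻¹·A·mol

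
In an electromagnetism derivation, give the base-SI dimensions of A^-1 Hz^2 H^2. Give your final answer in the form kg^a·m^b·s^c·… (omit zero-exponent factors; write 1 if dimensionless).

kg²·m⁴·s⁻⁶·A⁻⁵

Hz = 1/s = s⁻¹ (frequency is cycles per second).
So Hz² = s⁻².
H = Wb/A (inductance = flux per current),
    = kg·m²·s⁻²·A⁻².
So H² = kg²·m⁴·s⁻⁴·A⁻⁴.
Combining: A⁻¹·Hz²·H² = A⁻¹ · s⁻² · (kg²·m⁴·s⁻⁴·A⁻⁴) = kg²·m⁴·s⁻⁶·A⁻⁵.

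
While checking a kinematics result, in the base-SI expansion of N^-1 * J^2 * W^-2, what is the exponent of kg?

N = kg·m·s⁻².
So N⁻¹ = kg⁻¹·m⁻¹·s².
J = kg·m²·s⁻².
So J² = kg²·m⁴·s⁻⁴.
W = kg·m²·s⁻³.
So W⁻² = kg⁻²·m⁻⁴·s⁶.
Combining: N⁻¹·J²·W⁻² = (kg⁻¹·m⁻¹·s²) · (kg²·m⁴·s⁻⁴) · (kg⁻²·m⁻⁴·s⁶) = kg⁻¹·m⁻¹·s⁴.
The exponent of kg is -1.

-1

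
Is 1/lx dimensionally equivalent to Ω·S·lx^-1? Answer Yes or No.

Yes

Left side:
  lx = m⁻²·cd.
  So lx⁻¹ = m²·cd⁻¹.
Right side:
  Ω = V/A (resistance = voltage per current),
      = kg·m²·s⁻³·A⁻².
  S = 1/Ω (conductance is reciprocal resistance),
      = kg⁻¹·m⁻²·s³·A².
  lx = lm/m² (illuminance = luminous flux per area),
      = m⁻²·cd.
  So lx⁻¹ = m²·cd⁻¹.
  Combining: Ω·S·lx⁻¹ = (kg·m²·s⁻³·A⁻²) · (kg⁻¹·m⁻²·s³·A²) · (m²·cd⁻¹) = m²·cd⁻¹.
Both reduce to m²·cd⁻¹.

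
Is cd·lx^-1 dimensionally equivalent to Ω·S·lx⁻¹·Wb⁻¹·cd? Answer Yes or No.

Left side:
  lx = m⁻²·cd.
  So lx⁻¹ = m²·cd⁻¹.
  Combining: cd·lx⁻¹ = cd · (m²·cd⁻¹) = m².
Right side:
  Ω = V/A (resistance = voltage per current),
      = kg·m²·s⁻³·A⁻².
  S = 1/Ω (conductance is reciprocal resistance),
      = kg⁻¹·m⁻²·s³·A².
  lx = lm/m² (illuminance = luminous flux per area),
      = m⁻²·cd.
  So lx⁻¹ = m²·cd⁻¹.
  Wb = V·s (flux: a volt is a weber per second),
      = kg·m²·s⁻²·A⁻¹.
  So Wb⁻¹ = kg⁻¹·m⁻²·s²·A.
  Combining: Ω·S·lx⁻¹·Wb⁻¹·cd = (kg·m²·s⁻³·A⁻²) · (kg⁻¹·m⁻²·s³·A²) · (m²·cd⁻¹) · (kg⁻¹·m⁻²·s²·A) · cd = kg⁻¹·s²·A.
Left is m²; right is kg⁻¹·s²·A — different.

No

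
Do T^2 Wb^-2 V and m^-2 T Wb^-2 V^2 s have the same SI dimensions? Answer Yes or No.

Yes

Left side:
  T = Wb/m² (flux density = flux per area),
      = kg·s⁻²·A⁻¹.
  So T² = kg²·s⁻⁴·A⁻².
  Wb = V·s (flux: a volt is a weber per second),
      = kg·m²·s⁻²·A⁻¹.
  So Wb⁻² = kg⁻²·m⁻⁴·s⁴·A².
  V = W/A (potential = power per current),
      = kg·m²·s⁻³·A⁻¹.
  Combining: T²·Wb⁻²·V = (kg²·s⁻⁴·A⁻²) · (kg⁻²·m⁻⁴·s⁴·A²) · (kg·m²·s⁻³·A⁻¹) = kg·m⁻²·s⁻³·A⁻¹.
Right side:
  T = Wb/m² (flux density = flux per area),
      = kg·s⁻²·A⁻¹.
  Wb = V·s (flux: a volt is a weber per second),
      = kg·m²·s⁻²·A⁻¹.
  So Wb⁻² = kg⁻²·m⁻⁴·s⁴·A².
  V = W/A (potential = power per current),
      = kg·m²·s⁻³·A⁻¹.
  So V² = kg²·m⁴·s⁻⁶·A⁻².
  Combining: m⁻²·T·Wb⁻²·V²·s = m⁻² · (kg·s⁻²·A⁻¹) · (kg⁻²·m⁻⁴·s⁴·A²) · (kg²·m⁴·s⁻⁶·A⁻²) · s = kg·m⁻²·s⁻³·A⁻¹.
Both reduce to kg·m⁻²·s⁻³·A⁻¹.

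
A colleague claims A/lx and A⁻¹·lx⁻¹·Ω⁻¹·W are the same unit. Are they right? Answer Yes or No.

Yes

Left side:
  lx = lm/m² (illuminance = luminous flux per area),
      = m⁻²·cd.
  So lx⁻¹ = m²·cd⁻¹.
  Combining: A·lx⁻¹ = A · (m²·cd⁻¹) = m²·A·cd⁻¹.
Right side:
  lx = m⁻²·cd.
  So lx⁻¹ = m²·cd⁻¹.
  Ω = kg·m²·s⁻³·A⁻².
  So Ω⁻¹ = kg⁻¹·m⁻²·s³·A².
  W = kg·m²·s⁻³.
  Combining: A⁻¹·lx⁻¹·Ω⁻¹·W = A⁻¹ · (m²·cd⁻¹) · (kg⁻¹·m⁻²·s³·A²) · (kg·m²·s⁻³) = m²·A·cd⁻¹.
Both reduce to m²·A·cd⁻¹.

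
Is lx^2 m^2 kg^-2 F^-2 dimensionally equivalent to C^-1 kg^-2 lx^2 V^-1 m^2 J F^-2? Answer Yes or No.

Left side:
  lx = m⁻²·cd.
  So lx² = m⁻⁴·cd².
  F = kg⁻¹·m⁻²·s⁴·A².
  So F⁻² = kg²·m⁴·s⁻⁸·A⁻⁴.
  Combining: lx²·m²·kg⁻²·F⁻² = (m⁻⁴·cd²) · m² · kg⁻² · (kg²·m⁴·s⁻⁸·A⁻⁴) = m²·s⁻⁸·A⁻⁴·cd².
Right side:
  C = A·s = s·A (charge = current × time).
  So C⁻¹ = s⁻¹·A⁻¹.
  lx = lm/m² (illuminance = luminous flux per area),
      = m⁻²·cd.
  So lx² = m⁻⁴·cd².
  V = W/A (potential = power per current),
      = kg·m²·s⁻³·A⁻¹.
  So V⁻¹ = kg⁻¹·m⁻²·s³·A.
  J = N·m (work = force × distance),
      = kg·m²·s⁻².
  F = C/V (capacitance = charge per voltage),
      = A·s/(kg·m²·s⁻³·A⁻¹) (substituting C and V),
      = kg⁻¹·m⁻²·s⁴·A².
  So F⁻² = kg²·m⁴·s⁻⁸·A⁻⁴.
  Combining: C⁻¹·kg⁻²·lx²·V⁻¹·m²·J·F⁻² = (s⁻¹·A⁻¹) · kg⁻² · (m⁻⁴·cd²) · (kg⁻¹·m⁻²·s³·A) · m² · (kg·m²·s⁻²) · (kg²·m⁴·s⁻⁸·A⁻⁴) = m²·s⁻⁸·A⁻⁴·cd².
Both reduce to m²·s⁻⁸·A⁻⁴·cd².

Yes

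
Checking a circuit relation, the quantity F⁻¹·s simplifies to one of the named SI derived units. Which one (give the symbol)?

F = C/V (capacitance = charge per voltage),
    = A·s/(kg·m²·s⁻³·A⁻¹) (substituting C and V),
    = kg⁻¹·m⁻²·s⁴·A².
So F⁻¹ = kg·m²·s⁻⁴·A⁻².
Combining: F⁻¹·s = (kg·m²·s⁻⁴·A⁻²) · s = kg·m²·s⁻³·A⁻².
kg·m²·s⁻³·A⁻² is the base-SI form of the ohm.

Ω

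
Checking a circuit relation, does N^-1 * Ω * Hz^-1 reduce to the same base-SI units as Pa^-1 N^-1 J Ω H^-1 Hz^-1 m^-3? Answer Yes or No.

Left side:
  N = kg·m·s⁻².
  So N⁻¹ = kg⁻¹·m⁻¹·s².
  Ω = kg·m²·s⁻³·A⁻².
  Hz = s⁻¹.
  So Hz⁻¹ = s.
  Combining: N⁻¹·Ω·Hz⁻¹ = (kg⁻¹·m⁻¹·s²) · (kg·m²·s⁻³·A⁻²) · s = m·A⁻².
Right side:
  Pa = N/m² (pressure = force per area),
      = kg·m⁻¹·s⁻².
  So Pa⁻¹ = kg⁻¹·m·s².
  N = kg·m/s² = kg·m·s⁻² (force = mass × acceleration).
  So N⁻¹ = kg⁻¹·m⁻¹·s².
  J = N·m (work = force × distance),
      = kg·m²·s⁻².
  Ω = V/A (resistance = voltage per current),
      = kg·m²·s⁻³·A⁻².
  H = Wb/A (inductance = flux per current),
      = kg·m²·s⁻²·A⁻².
  So H⁻¹ = kg⁻¹·m⁻²·s²·A².
  Hz = 1/s = s⁻¹ (frequency is cycles per second).
  So Hz⁻¹ = s.
  Combining: Pa⁻¹·N⁻¹·J·Ω·H⁻¹·Hz⁻¹·m⁻³ = (kg⁻¹·m·s²) · (kg⁻¹·m⁻¹·s²) · (kg·m²·s⁻²) · (kg·m²·s⁻³·A⁻²) · (kg⁻¹·m⁻²·s²·A²) · s · m⁻³ = kg⁻¹·m⁻¹·s².
Left is m·A⁻²; right is kg⁻¹·m⁻¹·s² — different.

No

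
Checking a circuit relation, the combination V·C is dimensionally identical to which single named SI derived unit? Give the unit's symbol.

J

V = W/A (potential = power per current),
    = kg·m²·s⁻³·A⁻¹.
C = A·s = s·A (charge = current × time).
Combining: V·C = (kg·m²·s⁻³·A⁻¹) · (s·A) = kg·m²·s⁻².
kg·m²·s⁻² is the base-SI form of the joule.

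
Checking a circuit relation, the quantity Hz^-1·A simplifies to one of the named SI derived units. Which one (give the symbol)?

C

Hz = 1/s = s⁻¹ (frequency is cycles per second).
So Hz⁻¹ = s.
Combining: Hz⁻¹·A = s · A = s·A.
s·A is the base-SI form of the coulomb.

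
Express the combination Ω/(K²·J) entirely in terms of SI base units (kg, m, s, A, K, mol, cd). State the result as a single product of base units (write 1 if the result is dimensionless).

s⁻¹·A⁻²·K⁻²

Ω = kg·m²·s⁻³·A⁻².
J = kg·m²·s⁻².
So J⁻¹ = kg⁻¹·m⁻²·s².
Combining: Ω·K⁻²·J⁻¹ = (kg·m²·s⁻³·A⁻²) · K⁻² · (kg⁻¹·m⁻²·s²) = s⁻¹·A⁻²·K⁻².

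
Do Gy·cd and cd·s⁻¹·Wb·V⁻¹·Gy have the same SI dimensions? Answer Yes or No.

Left side:
  Gy = J/kg (absorbed dose = energy per mass),
      = m²·s⁻².
  Combining: Gy·cd = (m²·s⁻²) · cd = m²·s⁻²·cd.
Right side:
  Wb = V·s (flux: a volt is a weber per second),
      = kg·m²·s⁻²·A⁻¹.
  V = W/A (potential = power per current),
      = kg·m²·s⁻³·A⁻¹.
  So V⁻¹ = kg⁻¹·m⁻²·s³·A.
  Gy = J/kg (absorbed dose = energy per mass),
      = m²·s⁻².
  Combining: cd·s⁻¹·Wb·V⁻¹·Gy = cd · s⁻¹ · (kg·m²·s⁻²·A⁻¹) · (kg⁻¹·m⁻²·s³·A) · (m²·s⁻²) = m²·s⁻²·cd.
Both reduce to m²·s⁻²·cd.

Yes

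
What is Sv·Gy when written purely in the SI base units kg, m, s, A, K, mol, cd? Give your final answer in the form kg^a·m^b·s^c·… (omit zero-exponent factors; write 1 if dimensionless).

m⁴·s⁻⁴

Sv = m²·s⁻².
Gy = m²·s⁻².
Combining: Sv·Gy = (m²·s⁻²) · (m²·s⁻²) = m⁴·s⁻⁴.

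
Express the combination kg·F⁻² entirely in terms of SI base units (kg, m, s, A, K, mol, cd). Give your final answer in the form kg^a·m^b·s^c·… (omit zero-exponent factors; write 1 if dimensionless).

F = C/V (capacitance = charge per voltage),
    = A·s/(kg·m²·s⁻³·A⁻¹) (substituting C and V),
    = kg⁻¹·m⁻²·s⁴·A².
So F⁻² = kg²·m⁴·s⁻⁸·A⁻⁴.
Combining: kg·F⁻² = kg · (kg²·m⁴·s⁻⁸·A⁻⁴) = kg³·m⁴·s⁻⁸·A⁻⁴.

kg³·m⁴·s⁻⁸·A⁻⁴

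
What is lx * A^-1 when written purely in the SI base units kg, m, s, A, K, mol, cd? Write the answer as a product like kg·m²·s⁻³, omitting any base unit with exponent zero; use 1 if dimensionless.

lx = lm/m² (illuminance = luminous flux per area),
    = m⁻²·cd.
Combining: lx·A⁻¹ = (m⁻²·cd) · A⁻¹ = m⁻²·A⁻¹·cd.

m⁻²·A⁻¹·cd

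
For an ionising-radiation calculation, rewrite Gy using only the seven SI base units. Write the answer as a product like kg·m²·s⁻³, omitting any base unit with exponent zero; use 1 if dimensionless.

m²·s⁻²

Gy = J/kg (absorbed dose = energy per mass),
    = m²·s⁻².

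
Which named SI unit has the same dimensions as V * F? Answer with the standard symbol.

V = W/A (potential = power per current),
    = kg·m²·s⁻³·A⁻¹.
F = C/V (capacitance = charge per voltage),
    = A·s/(kg·m²·s⁻³·A⁻¹) (substituting C and V),
    = kg⁻¹·m⁻²·s⁴·A².
Combining: V·F = (kg·m²·s⁻³·A⁻¹) · (kg⁻¹·m⁻²·s⁴·A²) = s·A.
s·A is the base-SI form of the coulomb.

C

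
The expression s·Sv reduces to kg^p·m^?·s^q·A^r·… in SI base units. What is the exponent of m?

Sv = J/kg (equivalent dose = energy per mass),
    = m²·s⁻².
Combining: s·Sv = s · (m²·s⁻²) = m²·s⁻¹.
The exponent of m is 2.

2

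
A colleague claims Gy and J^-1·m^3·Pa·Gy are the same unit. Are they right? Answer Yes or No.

Left side:
  Gy = m²·s⁻².
Right side:
  J = N·m (work = force × distance),
      = kg·m²·s⁻².
  So J⁻¹ = kg⁻¹·m⁻²·s².
  Pa = N/m² (pressure = force per area),
      = kg·m⁻¹·s⁻².
  Gy = J/kg (absorbed dose = energy per mass),
      = m²·s⁻².
  Combining: J⁻¹·m³·Pa·Gy = (kg⁻¹·m⁻²·s²) · m³ · (kg·m⁻¹·s⁻²) · (m²·s⁻²) = m²·s⁻².
Both reduce to m²·s⁻².

Yes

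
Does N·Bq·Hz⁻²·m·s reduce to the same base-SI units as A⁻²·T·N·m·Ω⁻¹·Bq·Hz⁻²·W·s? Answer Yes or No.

Left side:
  N = kg·m/s² = kg·m·s⁻² (force = mass × acceleration).
  Bq = 1/s = s⁻¹ (activity is decays per second).
  Hz = 1/s = s⁻¹ (frequency is cycles per second).
  So Hz⁻² = s².
  Combining: N·Bq·Hz⁻²·m·s = (kg·m·s⁻²) · s⁻¹ · s² · m · s = kg·m².
Right side:
  T = Wb/m² (flux density = flux per area),
      = kg·s⁻²·A⁻¹.
  N = kg·m/s² = kg·m·s⁻² (force = mass × acceleration).
  Ω = V/A (resistance = voltage per current),
      = kg·m²·s⁻³·A⁻².
  So Ω⁻¹ = kg⁻¹·m⁻²·s³·A².
  Bq = 1/s = s⁻¹ (activity is decays per second).
  Hz = 1/s = s⁻¹ (frequency is cycles per second).
  So Hz⁻² = s².
  W = J/s (power = energy per time),
      = kg·m²·s⁻³.
  Combining: A⁻²·T·N·m·Ω⁻¹·Bq·Hz⁻²·W·s = A⁻² · (kg·s⁻²·A⁻¹) · (kg·m·s⁻²) · m · (kg⁻¹·m⁻²·s³·A²) · s⁻¹ · s² · (kg·m²·s⁻³) · s = kg²·m²·s⁻²·A⁻¹.
Left is kg·m²; right is kg²·m²·s⁻²·A⁻¹ — different.

No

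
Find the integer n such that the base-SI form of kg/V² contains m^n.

-4

V = W/A (potential = power per current),
    = kg·m²·s⁻³·A⁻¹.
So V⁻² = kg⁻²·m⁻⁴·s⁶·A².
Combining: kg·V⁻² = kg · (kg⁻²·m⁻⁴·s⁶·A²) = kg⁻¹·m⁻⁴·s⁶·A².
The exponent of m is -4.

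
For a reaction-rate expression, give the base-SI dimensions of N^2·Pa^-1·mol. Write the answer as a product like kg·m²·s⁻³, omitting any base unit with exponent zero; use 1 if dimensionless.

N = kg·m·s⁻².
So N² = kg²·m²·s⁻⁴.
Pa = kg·m⁻¹·s⁻².
So Pa⁻¹ = kg⁻¹·m·s².
Combining: N²·Pa⁻¹·mol = (kg²·m²·s⁻⁴) · (kg⁻¹·m·s²) · mol = kg·m³·s⁻²·mol.

kg·m³·s⁻²·mol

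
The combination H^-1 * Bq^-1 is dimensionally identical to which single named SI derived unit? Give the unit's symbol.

H = kg·m²·s⁻²·A⁻².
So H⁻¹ = kg⁻¹·m⁻²·s²·A².
Bq = s⁻¹.
So Bq⁻¹ = s.
Combining: H⁻¹·Bq⁻¹ = (kg⁻¹·m⁻²·s²·A²) · s = kg⁻¹·m⁻²·s³·A².
kg⁻¹·m⁻²·s³·A² is the base-SI form of the siemens.

S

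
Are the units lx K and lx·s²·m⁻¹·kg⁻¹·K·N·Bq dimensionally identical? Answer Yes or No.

No

Left side:
  lx = lm/m² (illuminance = luminous flux per area),
      = m⁻²·cd.
  Combining: lx·K = (m⁻²·cd) · K = m⁻²·K·cd.
Right side:
  lx = lm/m² (illuminance = luminous flux per area),
      = m⁻²·cd.
  N = kg·m/s² = kg·m·s⁻² (force = mass × acceleration).
  Bq = 1/s = s⁻¹ (activity is decays per second).
  Combining: lx·s²·m⁻¹·kg⁻¹·K·N·Bq = (m⁻²·cd) · s² · m⁻¹ · kg⁻¹ · K · (kg·m·s⁻²) · s⁻¹ = m⁻²·s⁻¹·K·cd.
Left is m⁻²·K·cd; right is m⁻²·s⁻¹·K·cd — different.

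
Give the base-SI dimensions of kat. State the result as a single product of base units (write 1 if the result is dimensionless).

s⁻¹·mol

kat = mol/s = s⁻¹·mol (catalytic activity).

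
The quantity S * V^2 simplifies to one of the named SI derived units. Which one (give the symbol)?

W

S = 1/Ω (conductance is reciprocal resistance),
    = kg⁻¹·m⁻²·s³·A².
V = W/A (potential = power per current),
    = kg·m²·s⁻³·A⁻¹.
So V² = kg²·m⁴·s⁻⁶·A⁻².
Combining: S·V² = (kg⁻¹·m⁻²·s³·A²) · (kg²·m⁴·s⁻⁶·A⁻²) = kg·m²·s⁻³.
kg·m²·s⁻³ is the base-SI form of the watt.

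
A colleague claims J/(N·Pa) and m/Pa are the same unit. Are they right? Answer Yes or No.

Yes

Left side:
  J = N·m (work = force × distance),
      = kg·m²·s⁻².
  N = kg·m/s² = kg·m·s⁻² (force = mass × acceleration).
  So N⁻¹ = kg⁻¹·m⁻¹·s².
  Pa = N/m² (pressure = force per area),
      = kg·m⁻¹·s⁻².
  So Pa⁻¹ = kg⁻¹·m·s².
  Combining: J·N⁻¹·Pa⁻¹ = (kg·m²·s⁻²) · (kg⁻¹·m⁻¹·s²) · (kg⁻¹·m·s²) = kg⁻¹·m²·s².
Right side:
  Pa = N/m² (pressure = force per area),
      = kg·m⁻¹·s⁻².
  So Pa⁻¹ = kg⁻¹·m·s².
  Combining: Pa⁻¹·m = (kg⁻¹·m·s²) · m = kg⁻¹·m²·s².
Both reduce to kg⁻¹·m²·s².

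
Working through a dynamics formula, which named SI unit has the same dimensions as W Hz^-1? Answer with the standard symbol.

W = J/s (power = energy per time),
    = kg·m²·s⁻³.
Hz = 1/s = s⁻¹ (frequency is cycles per second).
So Hz⁻¹ = s.
Combining: W·Hz⁻¹ = (kg·m²·s⁻³) · s = kg·m²·s⁻².
kg·m²·s⁻² is the base-SI form of the joule.

J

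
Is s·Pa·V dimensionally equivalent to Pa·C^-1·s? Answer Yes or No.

Left side:
  Pa = kg·m⁻¹·s⁻².
  V = kg·m²·s⁻³·A⁻¹.
  Combining: s·Pa·V = s · (kg·m⁻¹·s⁻²) · (kg·m²·s⁻³·A⁻¹) = kg²·m·s⁻⁴·A⁻¹.
Right side:
  Pa = N/m² (pressure = force per area),
      = kg·m⁻¹·s⁻².
  C = A·s = s·A (charge = current × time).
  So C⁻¹ = s⁻¹·A⁻¹.
  Combining: Pa·C⁻¹·s = (kg·m⁻¹·s⁻²) · (s⁻¹·A⁻¹) · s = kg·m⁻¹·s⁻²·A⁻¹.
Left is kg²·m·s⁻⁴·A⁻¹; right is kg·m⁻¹·s⁻²·A⁻¹ — different.

No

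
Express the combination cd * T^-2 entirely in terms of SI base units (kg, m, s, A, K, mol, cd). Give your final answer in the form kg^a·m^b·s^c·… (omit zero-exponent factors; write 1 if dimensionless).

kg⁻²·s⁴·A²·cd

T = Wb/m² (flux density = flux per area),
    = kg·s⁻²·A⁻¹.
So T⁻² = kg⁻²·s⁴·A².
Combining: cd·T⁻² = cd · (kg⁻²·s⁴·A²) = kg⁻²·s⁴·A²·cd.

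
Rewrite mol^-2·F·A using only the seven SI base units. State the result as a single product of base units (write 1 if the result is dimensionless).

F = C/V (capacitance = charge per voltage),
    = A·s/(kg·m²·s⁻³·A⁻¹) (substituting C and V),
    = kg⁻¹·m⁻²·s⁴·A².
Combining: mol⁻²·F·A = mol⁻² · (kg⁻¹·m⁻²·s⁴·A²) · A = kg⁻¹·m⁻²·s⁴·A³·mol⁻².

kg⁻¹·m⁻²·s⁴·A³·mol⁻²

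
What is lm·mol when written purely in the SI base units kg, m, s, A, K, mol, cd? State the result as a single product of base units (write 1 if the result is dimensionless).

mol·cd

lm = cd·sr = cd (luminous flux; sr is dimensionless).
Combining: lm·mol = cd · mol = mol·cd.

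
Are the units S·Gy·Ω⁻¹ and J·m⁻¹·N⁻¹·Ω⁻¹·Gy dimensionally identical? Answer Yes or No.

Left side:
  S = kg⁻¹·m⁻²·s³·A².
  Gy = m²·s⁻².
  Ω = kg·m²·s⁻³·A⁻².
  So Ω⁻¹ = kg⁻¹·m⁻²·s³·A².
  Combining: S·Gy·Ω⁻¹ = (kg⁻¹·m⁻²·s³·A²) · (m²·s⁻²) · (kg⁻¹·m⁻²·s³·A²) = kg⁻²·m⁻²·s⁴·A⁴.
Right side:
  J = N·m (work = force × distance),
      = kg·m²·s⁻².
  N = kg·m/s² = kg·m·s⁻² (force = mass × acceleration).
  So N⁻¹ = kg⁻¹·m⁻¹·s².
  Ω = V/A (resistance = voltage per current),
      = kg·m²·s⁻³·A⁻².
  So Ω⁻¹ = kg⁻¹·m⁻²·s³·A².
  Gy = J/kg (absorbed dose = energy per mass),
      = m²·s⁻².
  Combining: J·m⁻¹·N⁻¹·Ω⁻¹·Gy = (kg·m²·s⁻²) · m⁻¹ · (kg⁻¹·m⁻¹·s²) · (kg⁻¹·m⁻²·s³·A²) · (m²·s⁻²) = kg⁻¹·s·A².
Left is kg⁻²·m⁻²·s⁴·A⁴; right is kg⁻¹·s·A² — different.

No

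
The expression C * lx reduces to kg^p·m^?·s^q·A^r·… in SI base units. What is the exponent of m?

-2

C = A·s = s·A (charge = current × time).
lx = lm/m² (illuminance = luminous flux per area),
    = m⁻²·cd.
Combining: C·lx = (s·A) · (m⁻²·cd) = m⁻²·s·A·cd.
The exponent of m is -2.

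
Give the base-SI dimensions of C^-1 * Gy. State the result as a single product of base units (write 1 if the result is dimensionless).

m²·s⁻³·A⁻¹

C = A·s = s·A (charge = current × time).
So C⁻¹ = s⁻¹·A⁻¹.
Gy = J/kg (absorbed dose = energy per mass),
    = m²·s⁻².
Combining: C⁻¹·Gy = (s⁻¹·A⁻¹) · (m²·s⁻²) = m²·s⁻³·A⁻¹.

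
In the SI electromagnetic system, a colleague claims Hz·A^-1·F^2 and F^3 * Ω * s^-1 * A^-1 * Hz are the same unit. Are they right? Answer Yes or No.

Yes

Left side:
  Hz = s⁻¹.
  F = kg⁻¹·m⁻²·s⁴·A².
  So F² = kg⁻²·m⁻⁴·s⁸·A⁴.
  Combining: Hz·A⁻¹·F² = s⁻¹ · A⁻¹ · (kg⁻²·m⁻⁴·s⁸·A⁴) = kg⁻²·m⁻⁴·s⁷·A³.
Right side:
  F = C/V (capacitance = charge per voltage),
      = A·s/(kg·m²·s⁻³·A⁻¹) (substituting C and V),
      = kg⁻¹·m⁻²·s⁴·A².
  So F³ = kg⁻³·m⁻⁶·s¹²·A⁶.
  Ω = V/A (resistance = voltage per current),
      = kg·m²·s⁻³·A⁻².
  Hz = 1/s = s⁻¹ (frequency is cycles per second).
  Combining: F³·Ω·s⁻¹·A⁻¹·Hz = (kg⁻³·m⁻⁶·s¹²·A⁶) · (kg·m²·s⁻³·A⁻²) · s⁻¹ · A⁻¹ · s⁻¹ = kg⁻²·m⁻⁴·s⁷·A³.
Both reduce to kg⁻²·m⁻⁴·s⁷·A³.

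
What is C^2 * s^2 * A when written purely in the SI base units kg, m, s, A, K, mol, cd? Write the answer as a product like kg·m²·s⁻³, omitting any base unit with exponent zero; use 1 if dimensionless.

s⁴·A³

C = s·A.
So C² = s²·A².
Combining: C²·s²·A = (s²·A²) · s² · A = s⁴·A³.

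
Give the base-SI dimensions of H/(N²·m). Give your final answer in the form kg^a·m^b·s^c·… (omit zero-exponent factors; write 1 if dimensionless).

N = kg·m·s⁻².
So N⁻² = kg⁻²·m⁻²·s⁴.
H = kg·m²·s⁻²·A⁻².
Combining: N⁻²·H·m⁻¹ = (kg⁻²·m⁻²·s⁴) · (kg·m²·s⁻²·A⁻²) · m⁻¹ = kg⁻¹·m⁻¹·s²·A⁻².

kg⁻¹·m⁻¹·s²·A⁻²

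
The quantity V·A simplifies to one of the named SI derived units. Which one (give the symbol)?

W

V = kg·m²·s⁻³·A⁻¹.
Combining: V·A = (kg·m²·s⁻³·A⁻¹) · A = kg·m²·s⁻³.
kg·m²·s⁻³ is the base-SI form of the watt.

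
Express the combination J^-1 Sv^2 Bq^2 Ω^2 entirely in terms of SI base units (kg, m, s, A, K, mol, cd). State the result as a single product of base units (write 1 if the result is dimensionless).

kg·m⁶·s⁻¹⁰·A⁻⁴

J = N·m (work = force × distance),
    = kg·m²·s⁻².
So J⁻¹ = kg⁻¹·m⁻²·s².
Sv = J/kg (equivalent dose = energy per mass),
    = m²·s⁻².
So Sv² = m⁴·s⁻⁴.
Bq = 1/s = s⁻¹ (activity is decays per second).
So Bq² = s⁻².
Ω = V/A (resistance = voltage per current),
    = kg·m²·s⁻³·A⁻².
So Ω² = kg²·m⁴·s⁻⁶·A⁻⁴.
Combining: J⁻¹·Sv²·Bq²·Ω² = (kg⁻¹·m⁻²·s²) · (m⁴·s⁻⁴) · s⁻² · (kg²·m⁴·s⁻⁶·A⁻⁴) = kg·m⁶·s⁻¹⁰·A⁻⁴.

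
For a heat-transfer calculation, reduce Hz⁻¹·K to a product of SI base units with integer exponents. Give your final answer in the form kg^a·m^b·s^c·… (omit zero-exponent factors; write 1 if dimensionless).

s·K

Hz = 1/s = s⁻¹ (frequency is cycles per second).
So Hz⁻¹ = s.
Combining: Hz⁻¹·K = s · K = s·K.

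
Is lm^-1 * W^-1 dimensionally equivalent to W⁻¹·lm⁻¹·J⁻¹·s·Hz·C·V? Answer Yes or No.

Left side:
  lm = cd·sr = cd (luminous flux; sr is dimensionless).
  So lm⁻¹ = cd⁻¹.
  W = J/s (power = energy per time),
      = kg·m²·s⁻³.
  So W⁻¹ = kg⁻¹·m⁻²·s³.
  Combining: lm⁻¹·W⁻¹ = cd⁻¹ · (kg⁻¹·m⁻²·s³) = kg⁻¹·m⁻²·s³·cd⁻¹.
Right side:
  W = J/s (power = energy per time),
      = kg·m²·s⁻³.
  So W⁻¹ = kg⁻¹·m⁻²·s³.
  lm = cd·sr = cd (luminous flux; sr is dimensionless).
  So lm⁻¹ = cd⁻¹.
  J = N·m (work = force × distance),
      = kg·m²·s⁻².
  So J⁻¹ = kg⁻¹·m⁻²·s².
  Hz = 1/s = s⁻¹ (frequency is cycles per second).
  C = A·s = s·A (charge = current × time).
  V = W/A (potential = power per current),
      = kg·m²·s⁻³·A⁻¹.
  Combining: W⁻¹·lm⁻¹·J⁻¹·s·Hz·C·V = (kg⁻¹·m⁻²·s³) · cd⁻¹ · (kg⁻¹·m⁻²·s²) · s · s⁻¹ · (s·A) · (kg·m²·s⁻³·A⁻¹) = kg⁻¹·m⁻²·s³·cd⁻¹.
Both reduce to kg⁻¹·m⁻²·s³·cd⁻¹.

Yes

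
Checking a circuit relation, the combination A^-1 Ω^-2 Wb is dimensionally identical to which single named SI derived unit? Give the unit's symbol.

Ω = V/A (resistance = voltage per current),
    = kg·m²·s⁻³·A⁻².
So Ω⁻² = kg⁻²·m⁻⁴·s⁶·A⁴.
Wb = V·s (flux: a volt is a weber per second),
    = kg·m²·s⁻²·A⁻¹.
Combining: A⁻¹·Ω⁻²·Wb = A⁻¹ · (kg⁻²·m⁻⁴·s⁶·A⁴) · (kg·m²·s⁻²·A⁻¹) = kg⁻¹·m⁻²·s⁴·A².
kg⁻¹·m⁻²·s⁴·A² is the base-SI form of the farad.

F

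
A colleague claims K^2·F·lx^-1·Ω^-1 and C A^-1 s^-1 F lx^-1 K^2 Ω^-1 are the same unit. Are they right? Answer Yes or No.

Yes

Left side:
  F = kg⁻¹·m⁻²·s⁴·A².
  lx = m⁻²·cd.
  So lx⁻¹ = m²·cd⁻¹.
  Ω = kg·m²·s⁻³·A⁻².
  So Ω⁻¹ = kg⁻¹·m⁻²·s³·A².
  Combining: K²·F·lx⁻¹·Ω⁻¹ = K² · (kg⁻¹·m⁻²·s⁴·A²) · (m²·cd⁻¹) · (kg⁻¹·m⁻²·s³·A²) = kg⁻²·m⁻²·s⁷·A⁴·K²·cd⁻¹.
Right side:
  C = s·A.
  F = kg⁻¹·m⁻²·s⁴·A².
  lx = m⁻²·cd.
  So lx⁻¹ = m²·cd⁻¹.
  Ω = kg·m²·s⁻³·A⁻².
  So Ω⁻¹ = kg⁻¹·m⁻²·s³·A².
  Combining: C·A⁻¹·s⁻¹·F·lx⁻¹·K²·Ω⁻¹ = (s·A) · A⁻¹ · s⁻¹ · (kg⁻¹·m⁻²·s⁴·A²) · (m²·cd⁻¹) · K² · (kg⁻¹·m⁻²·s³·A²) = kg⁻²·m⁻²·s⁷·A⁴·K²·cd⁻¹.
Both reduce to kg⁻²·m⁻²·s⁷·A⁴·K²·cd⁻¹.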